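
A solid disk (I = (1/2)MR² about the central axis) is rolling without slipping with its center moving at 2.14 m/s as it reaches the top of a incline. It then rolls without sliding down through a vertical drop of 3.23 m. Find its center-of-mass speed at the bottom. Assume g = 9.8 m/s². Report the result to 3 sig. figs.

Here I = (1/2)MR², so the shape factor k = I/(MR²) = 0.5.
Rolling without slipping gives ω = v/R, so the total kinetic energy is ½Mv² + ½Iω² = ½(1+k)Mv² = (3/4)Mv².
Conserving energy between top and bottom: (3/4)Mv² = (3/4)Mv₀² + Mgh, hence v² = v₀² + 2gh/(1+k).
v = √(2.14² + 2×9.8×3.23/1.5) = √46.78 ≈ 6.84 m/s.

v ≈ 6.84 m/s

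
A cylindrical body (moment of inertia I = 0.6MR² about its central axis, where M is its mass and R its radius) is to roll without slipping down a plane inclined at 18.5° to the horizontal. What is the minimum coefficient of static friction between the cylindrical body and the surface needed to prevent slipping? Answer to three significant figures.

For this body I = 0.6MR², i.e. k = I/(MR²) = 0.6.
Along the incline Mg sinθ − f = Ma, and torque about the center fR = Iα = kMR²(a/R) gives f = kMa.
These give a = g sinθ/(1+k) and the required friction f = kMg sinθ/(1+k).
The normal force is N = Mg cosθ, so μ_min = f/N = k tanθ/(1+k).
μ_min = 0.6 × tan18.5° / 1.6 ≈ 0.125.

μ_min ≈ 0.125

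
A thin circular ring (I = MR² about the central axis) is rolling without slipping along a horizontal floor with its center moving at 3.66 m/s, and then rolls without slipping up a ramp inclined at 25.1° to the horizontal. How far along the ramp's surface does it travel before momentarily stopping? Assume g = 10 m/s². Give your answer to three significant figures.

d ≈ 3.16 m

The moment of inertia is MR², giving k ≡ I/(MR²) = 1.
Rolling without slipping gives ω = v/R, so the total kinetic energy is ½Mv² + ½Iω² = ½(1+k)Mv² = Mv².
Setting this equal to Mgh gives the vertical rise h = (1+k)v₀²/(2g) = 2×3.66²/(2×10) = 1.34 m.
The distance along the slope is d = h/sinθ = 1.34/sin25.1° ≈ 3.16 m.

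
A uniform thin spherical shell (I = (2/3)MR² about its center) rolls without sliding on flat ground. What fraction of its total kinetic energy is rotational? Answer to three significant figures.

The moment of inertia is (2/3)MR², giving k ≡ I/(MR²) = 2/3.
With ω = v/R, KE_trans = ½Mv² and KE_rot = ½Iω² = ½kMv², so KE_total = ½(1+k)Mv².
The rotational fraction is therefore k/(1+k) = (2/3)/1.667 ≈ 0.400.

fraction ≈ 0.400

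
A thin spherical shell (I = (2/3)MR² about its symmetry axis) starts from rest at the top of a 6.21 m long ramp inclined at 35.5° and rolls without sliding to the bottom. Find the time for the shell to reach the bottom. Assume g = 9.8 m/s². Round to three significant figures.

t ≈ 1.91 s

Here I = (2/3)MR², so the shape factor k = I/(MR²) = 2/3.
Newton's second law down the slope: Mg sinθ − f = Ma. The torque equation fR = Iα (with α = a/R) gives f = kMa.
Hence a = g sinθ/(1+k) = 9.8×sin35.5°/1.667 = 3.415 m/s².
Starting from rest, L = ½at², so t = √(2L/a) = √(2×6.21/3.415) ≈ 1.91 s.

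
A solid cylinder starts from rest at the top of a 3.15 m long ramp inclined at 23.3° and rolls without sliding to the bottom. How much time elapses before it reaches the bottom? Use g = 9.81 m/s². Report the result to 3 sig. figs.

For this body I = (1/2)MR², i.e. k = I/(MR²) = 0.5.
Along the incline Mg sinθ − f = Ma, and torque about the center fR = Iα = kMR²(a/R) gives f = kMa.
Hence a = g sinθ/(1+k) = 9.81×sin23.3°/1.5 = 2.587 m/s².
Starting from rest, L = ½at², so t = √(2L/a) = √(2×3.15/2.587) ≈ 1.56 s.

t ≈ 1.56 s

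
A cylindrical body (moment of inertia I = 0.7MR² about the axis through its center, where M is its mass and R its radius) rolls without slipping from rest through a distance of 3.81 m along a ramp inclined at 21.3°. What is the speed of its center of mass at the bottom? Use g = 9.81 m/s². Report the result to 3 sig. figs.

For this body I = 0.7MR², i.e. k = I/(MR²) = 0.7.
Rolling without slipping gives ω = v/R, so the total kinetic energy is ½Mv² + ½Iω² = ½(1+k)Mv² = (17/20)Mv².
The vertical drop is h = L sinθ = 3.81 × sin21.3° = 1.384 m.
Energy conservation: Mgh = (17/20)Mv², so v = √(2gh/(1+k)) = √(2 × 9.81 × 1.384 / 1.7) ≈ 4.00 m/s.

v ≈ 4.00 m/s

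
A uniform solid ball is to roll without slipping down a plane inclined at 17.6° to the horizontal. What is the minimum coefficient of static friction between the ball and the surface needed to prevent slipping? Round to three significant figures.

μ_min ≈ 0.0906

Here I = (2/5)MR², so the shape factor k = I/(MR²) = 0.4.
Along the incline Mg sinθ − f = Ma, and torque about the center fR = Iα = kMR²(a/R) gives f = kMa.
These give a = g sinθ/(1+k) and the required friction f = kMg sinθ/(1+k).
With N = Mg cosθ, the no-slip condition f ≤ μN gives μ_min = f/N = k tanθ/(1+k).
μ_min = 0.4 × tan17.6° / 1.4 ≈ 0.0906.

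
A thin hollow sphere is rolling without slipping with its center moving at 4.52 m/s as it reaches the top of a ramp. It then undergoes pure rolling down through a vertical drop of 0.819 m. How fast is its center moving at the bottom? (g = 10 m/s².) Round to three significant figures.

For this body I = (2/3)MR², i.e. k = I/(MR²) = 2/3.
Pure rolling means v = ωR; then KE = ½Mv² + ½I(v/R)² = ½(1+k)Mv² = (5/6)Mv².
Conserving energy between top and bottom: (5/6)Mv² = (5/6)Mv₀² + Mgh, hence v² = v₀² + 2gh/(1+k).
v = √(4.52² + 2×10×0.819/1.667) = √30.26 ≈ 5.50 m/s.

v ≈ 5.50 m/s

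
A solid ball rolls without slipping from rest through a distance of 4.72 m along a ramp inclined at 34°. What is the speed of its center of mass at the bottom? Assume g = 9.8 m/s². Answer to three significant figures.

v ≈ 6.08 m/s

With I = (2/5)MR², the ratio k = I/(MR²) is 0.4.
Since it rolls without slipping, ω = v/R and KE = ½Mv² + ½Iω² = ½(1+k)Mv² = (7/10)Mv².
The vertical drop is h = L sinθ = 4.72 × sin34° = 2.639 m.
Energy conservation: Mgh = (7/10)Mv², so v = √(2gh/(1+k)) = √(2 × 9.8 × 2.639 / 1.4) ≈ 6.08 m/s.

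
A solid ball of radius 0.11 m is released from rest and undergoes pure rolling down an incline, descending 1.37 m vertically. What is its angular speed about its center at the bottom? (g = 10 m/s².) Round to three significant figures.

With I = (2/5)MR², the ratio k = I/(MR²) is 0.4.
Pure rolling means v = ωR; then KE = ½Mv² + ½I(v/R)² = ½(1+k)Mv² = (7/10)Mv².
Energy conservation Mgh = ½(1+k)Mv² gives v = √(2gh/(1+k)) = √(2 × 10 × 1.37 / 1.4) = 4.424 m/s.
The angular speed follows from ω = v/R = 4.424/0.11 ≈ 40.2 rad/s.

ω ≈ 40.2 rad/s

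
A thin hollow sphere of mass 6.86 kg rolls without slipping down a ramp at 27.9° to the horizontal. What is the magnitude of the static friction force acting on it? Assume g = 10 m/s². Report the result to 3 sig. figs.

Here I = (2/3)MR², so the shape factor k = I/(MR²) = 2/3.
Translational: Mg sinθ − f = Ma. Rotational about the CM: fR = Iα = kMRa, so f = kMa.
Combining, a = g sinθ/(1+k) and f = kMa = kMg sinθ/(1+k).
f = (2/3) × 6.86 × 10 × sin27.9° / 1.667 ≈ 12.8 N.

f ≈ 12.8 N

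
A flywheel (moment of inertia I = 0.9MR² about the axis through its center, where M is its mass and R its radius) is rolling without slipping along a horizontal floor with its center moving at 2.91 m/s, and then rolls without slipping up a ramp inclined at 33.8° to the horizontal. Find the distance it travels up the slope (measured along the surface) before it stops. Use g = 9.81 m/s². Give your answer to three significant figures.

Here I = 0.9MR², so the shape factor k = I/(MR²) = 0.9.
Since it rolls without slipping, ω = v/R and KE = ½Mv² + ½Iω² = ½(1+k)Mv² = (19/20)Mv².
Setting this equal to Mgh gives the vertical rise h = (1+k)v₀²/(2g) = 1.9×2.91²/(2×9.81) = 0.8201 m.
Along the incline, d = h/sinθ = 0.8201/sin33.8° ≈ 1.47 m.

d ≈ 1.47 m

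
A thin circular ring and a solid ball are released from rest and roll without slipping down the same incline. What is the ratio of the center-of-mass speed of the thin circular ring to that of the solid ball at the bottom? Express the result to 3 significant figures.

Each satisfies Mgh = ½(1+k)Mv² with k = I/(MR²), so v ∝ 1/√(1+k).
For the thin circular ring k = 1; for the solid ball k = 0.4.
v₁/v₂ = √((1+k₂)/(1+k₁)) = √(1.4/2) ≈ 0.837.

v_ratio ≈ 0.837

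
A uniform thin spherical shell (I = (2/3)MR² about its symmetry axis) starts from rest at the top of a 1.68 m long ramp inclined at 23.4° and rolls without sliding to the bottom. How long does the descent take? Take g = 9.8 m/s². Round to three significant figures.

With I = (2/3)MR², the ratio k = I/(MR²) is 2/3.
Translational: Mg sinθ − f = Ma. Rotational about the CM: fR = Iα = kMRa, so f = kMa.
Hence a = g sinθ/(1+k) = 9.8×sin23.4°/1.667 = 2.335 m/s².
Starting from rest, L = ½at², so t = √(2L/a) = √(2×1.68/2.335) ≈ 1.20 s.

t ≈ 1.20 s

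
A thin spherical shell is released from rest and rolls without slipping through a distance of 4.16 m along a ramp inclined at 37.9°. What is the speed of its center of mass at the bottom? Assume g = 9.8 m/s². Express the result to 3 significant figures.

v ≈ 5.48 m/s

The moment of inertia is (2/3)MR², giving k ≡ I/(MR²) = 2/3.
Since it rolls without slipping, ω = v/R and KE = ½Mv² + ½Iω² = ½(1+k)Mv² = (5/6)Mv².
The vertical drop is h = L sinθ = 4.16 × sin37.9° = 2.555 m.
Setting Mgh = (5/6)Mv² gives v = √(2gh/(1+k)) = √(2·9.8·2.555/1.667) ≈ 5.48 m/s.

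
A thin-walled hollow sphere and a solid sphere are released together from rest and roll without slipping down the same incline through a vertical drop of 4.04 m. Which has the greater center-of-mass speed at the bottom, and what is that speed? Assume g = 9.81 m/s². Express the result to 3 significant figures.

the solid sphere, at v ≈ 7.52 m/s

For rolling without slipping, Mgh = ½(1+k)Mv² where k = I/(MR²), so v = √(2gh/(1+k)).
Thin-walled hollow sphere: k = 2/3, giving v = √(2×9.81×4.04/1.667) = 6.896 m/s.
Solid sphere: k = 0.4, giving v = √(2×9.81×4.04/1.4) = 7.524 m/s.
The smaller k wins: the solid sphere, at ≈ 7.52 m/s.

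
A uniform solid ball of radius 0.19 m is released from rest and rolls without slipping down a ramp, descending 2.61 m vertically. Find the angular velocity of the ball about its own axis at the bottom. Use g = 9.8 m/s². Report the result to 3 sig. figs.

ω ≈ 31.8 rad/s

For this body I = (2/5)MR², i.e. k = I/(MR²) = 0.4.
Pure rolling means v = ωR; then KE = ½Mv² + ½I(v/R)² = ½(1+k)Mv² = (7/10)Mv².
Energy conservation Mgh = ½(1+k)Mv² gives v = √(2gh/(1+k)) = √(2 × 9.8 × 2.61 / 1.4) = 6.045 m/s.
The angular speed follows from ω = v/R = 6.045/0.19 ≈ 31.8 rad/s.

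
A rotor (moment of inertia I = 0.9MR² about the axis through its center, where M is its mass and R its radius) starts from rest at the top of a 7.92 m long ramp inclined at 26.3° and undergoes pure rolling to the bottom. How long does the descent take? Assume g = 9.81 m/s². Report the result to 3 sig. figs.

t ≈ 2.63 s

With I = 0.9MR², the ratio k = I/(MR²) is 0.9.
Translational: Mg sinθ − f = Ma. Rotational about the CM: fR = Iα = kMRa, so f = kMa.
Hence a = g sinθ/(1+k) = 9.81×sin26.3°/1.9 = 2.288 m/s².
Starting from rest, L = ½at², so t = √(2L/a) = √(2×7.92/2.288) ≈ 2.63 s.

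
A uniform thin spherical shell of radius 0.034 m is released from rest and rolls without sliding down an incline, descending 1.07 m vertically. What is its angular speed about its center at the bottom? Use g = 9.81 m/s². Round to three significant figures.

ω ≈ 104 rad/s

For this body I = (2/3)MR², i.e. k = I/(MR²) = 2/3.
Pure rolling means v = ωR; then KE = ½Mv² + ½I(v/R)² = ½(1+k)Mv² = (5/6)Mv².
Energy conservation Mgh = ½(1+k)Mv² gives v = √(2gh/(1+k)) = √(2 × 9.81 × 1.07 / 1.667) = 3.549 m/s.
The angular speed follows from ω = v/R = 3.549/0.034 ≈ 104 rad/s.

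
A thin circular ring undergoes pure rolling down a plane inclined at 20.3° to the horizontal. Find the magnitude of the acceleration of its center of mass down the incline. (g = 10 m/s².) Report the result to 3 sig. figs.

The moment of inertia is MR², giving k ≡ I/(MR²) = 1.
Newton's second law down the slope: Mg sinθ − f = Ma. The torque equation fR = Iα (with α = a/R) gives f = kMa.
Eliminating f: Mg sinθ = (1+k)Ma, so a = g sinθ/(1+k) = 10 × sin20.3° / 2 ≈ 1.73 m/s².

a ≈ 1.73 m/s²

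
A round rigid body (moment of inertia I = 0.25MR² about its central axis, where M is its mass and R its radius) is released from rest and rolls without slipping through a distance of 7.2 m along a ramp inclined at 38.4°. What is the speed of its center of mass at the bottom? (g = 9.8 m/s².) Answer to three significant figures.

v ≈ 8.37 m/s

Here I = 0.25MR², so the shape factor k = I/(MR²) = 0.25.
Rolling without slipping gives ω = v/R, so the total kinetic energy is ½Mv² + ½Iω² = ½(1+k)Mv² = (5/8)Mv².
The vertical drop is h = L sinθ = 7.2 × sin38.4° = 4.472 m.
Setting Mgh = (5/8)Mv² gives v = √(2gh/(1+k)) = √(2·9.8·4.472/1.25) ≈ 8.37 m/s.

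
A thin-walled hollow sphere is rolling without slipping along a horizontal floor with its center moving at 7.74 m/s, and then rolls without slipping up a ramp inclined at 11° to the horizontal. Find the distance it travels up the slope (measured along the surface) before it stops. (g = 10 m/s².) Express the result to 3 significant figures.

Here I = (2/3)MR², so the shape factor k = I/(MR²) = 2/3.
Pure rolling means v = ωR; then KE = ½Mv² + ½I(v/R)² = ½(1+k)Mv² = (5/6)Mv².
Setting this equal to Mgh gives the vertical rise h = (1+k)v₀²/(2g) = 1.667×7.74²/(2×10) = 4.992 m.
The distance along the slope is d = h/sinθ = 4.992/sin11° ≈ 26.2 m.

d ≈ 26.2 m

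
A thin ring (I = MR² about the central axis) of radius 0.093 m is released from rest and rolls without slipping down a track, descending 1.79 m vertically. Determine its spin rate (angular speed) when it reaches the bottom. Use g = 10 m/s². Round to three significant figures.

ω ≈ 45.5 rad/s

With I = MR², the ratio k = I/(MR²) is 1.
Rolling without slipping gives ω = v/R, so the total kinetic energy is ½Mv² + ½Iω² = ½(1+k)Mv² = Mv².
Energy conservation Mgh = ½(1+k)Mv² gives v = √(2gh/(1+k)) = √(2 × 10 × 1.79 / 2) = 4.231 m/s.
The angular speed follows from ω = v/R = 4.231/0.093 ≈ 45.5 rad/s.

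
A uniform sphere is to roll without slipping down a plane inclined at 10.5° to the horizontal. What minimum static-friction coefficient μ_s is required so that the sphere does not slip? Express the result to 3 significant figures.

μ_min ≈ 0.0530

With I = (2/5)MR², the ratio k = I/(MR²) is 0.4.
Translational: Mg sinθ − f = Ma. Rotational about the CM: fR = Iα = kMRa, so f = kMa.
These give a = g sinθ/(1+k) and the required friction f = kMg sinθ/(1+k).
The normal force is N = Mg cosθ, so μ_min = f/N = k tanθ/(1+k).
μ_min = 0.4 × tan10.5° / 1.4 ≈ 0.0530.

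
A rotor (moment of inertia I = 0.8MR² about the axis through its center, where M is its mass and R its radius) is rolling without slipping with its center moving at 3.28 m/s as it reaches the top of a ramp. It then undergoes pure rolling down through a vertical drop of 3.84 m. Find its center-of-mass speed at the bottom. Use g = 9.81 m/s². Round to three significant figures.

With I = 0.8MR², the ratio k = I/(MR²) is 0.8.
The rolling condition ω = v/R makes the rotational term ½I(v/R)² = ½kMv², so KE_total = ½(1+k)Mv² = (9/10)Mv².
Energy conservation: (9/10)Mv₀² + Mgh = (9/10)Mv², so v² = v₀² + 2gh/(1+k).
v = √(3.28² + 2×9.81×3.84/1.8) = √52.61 ≈ 7.25 m/s.

v ≈ 7.25 m/s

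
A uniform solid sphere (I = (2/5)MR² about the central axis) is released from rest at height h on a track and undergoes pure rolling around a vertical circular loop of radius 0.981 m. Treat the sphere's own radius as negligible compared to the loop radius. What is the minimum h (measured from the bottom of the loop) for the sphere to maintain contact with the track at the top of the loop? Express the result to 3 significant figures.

The moment of inertia is (2/5)MR², giving k ≡ I/(MR²) = 0.4.
At the top, contact is just lost when gravity alone supplies the centripetal force: Mg = Mv_top²/r, i.e. v_top² = gr.
With ω = v/R, the kinetic energy at speed v is ½(1+k)Mv² = (7/10)Mv².
Energy conservation from release (height h) to the top (height 2r): Mgh = Mg(2r) + (7/10)M·gr.
Thus h_min = 2r + (1+k)r/2 = r(2 + 1.4/2) = 0.981 × 2.7 ≈ 2.65 m.

h_min ≈ 2.65 m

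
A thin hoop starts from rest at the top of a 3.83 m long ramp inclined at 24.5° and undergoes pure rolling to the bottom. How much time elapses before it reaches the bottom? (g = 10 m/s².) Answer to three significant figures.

t ≈ 1.92 s

For this body I = MR², i.e. k = I/(MR²) = 1.
Translational: Mg sinθ − f = Ma. Rotational about the CM: fR = Iα = kMRa, so f = kMa.
Hence a = g sinθ/(1+k) = 10×sin24.5°/2 = 2.073 m/s².
With constant a from rest, t = √(2L/a) = √(2·3.83/2.073) ≈ 1.92 s.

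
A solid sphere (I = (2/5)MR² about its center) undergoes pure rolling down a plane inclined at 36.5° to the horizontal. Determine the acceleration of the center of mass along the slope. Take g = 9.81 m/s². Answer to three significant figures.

a ≈ 4.17 m/s²

Here I = (2/5)MR², so the shape factor k = I/(MR²) = 0.4.
Along the incline Mg sinθ − f = Ma, and torque about the center fR = Iα = kMR²(a/R) gives f = kMa.
Eliminating f: Mg sinθ = (1+k)Ma, so a = g sinθ/(1+k) = 9.81 × sin36.5° / 1.4 ≈ 4.17 m/s².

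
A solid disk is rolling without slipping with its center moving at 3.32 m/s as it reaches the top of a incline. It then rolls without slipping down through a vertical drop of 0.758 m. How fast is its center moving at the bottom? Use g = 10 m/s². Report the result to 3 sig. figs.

v ≈ 4.60 m/s

With I = (1/2)MR², the ratio k = I/(MR²) is 0.5.
Pure rolling means v = ωR; then KE = ½Mv² + ½I(v/R)² = ½(1+k)Mv² = (3/4)Mv².
Conserving energy between top and bottom: (3/4)Mv² = (3/4)Mv₀² + Mgh, hence v² = v₀² + 2gh/(1+k).
v = √(3.32² + 2×10×0.758/1.5) = √21.13 ≈ 4.60 m/s.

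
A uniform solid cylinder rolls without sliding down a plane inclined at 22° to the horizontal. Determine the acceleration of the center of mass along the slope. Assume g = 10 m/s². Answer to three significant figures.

a ≈ 2.50 m/s²

With I = (1/2)MR², the ratio k = I/(MR²) is 0.5.
Newton's second law down the slope: Mg sinθ − f = Ma. The torque equation fR = Iα (with α = a/R) gives f = kMa.
Eliminating f: Mg sinθ = (1+k)Ma, so a = g sinθ/(1+k) = 10 × sin22° / 1.5 ≈ 2.50 m/s².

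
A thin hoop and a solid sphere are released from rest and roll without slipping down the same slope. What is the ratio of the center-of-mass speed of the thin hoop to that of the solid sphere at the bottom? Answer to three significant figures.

Each satisfies Mgh = ½(1+k)Mv² with k = I/(MR²), so v ∝ 1/√(1+k).
For the thin hoop k = 1; for the solid sphere k = 0.4.
v₁/v₂ = √((1+k₂)/(1+k₁)) = √(1.4/2) ≈ 0.837.

v_ratio ≈ 0.837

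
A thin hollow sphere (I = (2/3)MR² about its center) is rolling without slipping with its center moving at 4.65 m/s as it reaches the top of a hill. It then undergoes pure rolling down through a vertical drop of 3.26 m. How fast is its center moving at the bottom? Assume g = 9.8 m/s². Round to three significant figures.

v ≈ 7.74 m/s

For this body I = (2/3)MR², i.e. k = I/(MR²) = 2/3.
Rolling without slipping gives ω = v/R, so the total kinetic energy is ½Mv² + ½Iω² = ½(1+k)Mv² = (5/6)Mv².
Energy conservation: (5/6)Mv₀² + Mgh = (5/6)Mv², so v² = v₀² + 2gh/(1+k).
v = √(4.65² + 2×9.8×3.26/1.667) = √59.96 ≈ 7.74 m/s.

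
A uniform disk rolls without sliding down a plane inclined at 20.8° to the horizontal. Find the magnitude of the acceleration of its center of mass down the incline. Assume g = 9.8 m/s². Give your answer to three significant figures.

a ≈ 2.32 m/s²

For this body I = (1/2)MR², i.e. k = I/(MR²) = 0.5.
Newton's second law down the slope: Mg sinθ − f = Ma. The torque equation fR = Iα (with α = a/R) gives f = kMa.
Eliminating f: Mg sinθ = (1+k)Ma, so a = g sinθ/(1+k) = 9.8 × sin20.8° / 1.5 ≈ 2.32 m/s².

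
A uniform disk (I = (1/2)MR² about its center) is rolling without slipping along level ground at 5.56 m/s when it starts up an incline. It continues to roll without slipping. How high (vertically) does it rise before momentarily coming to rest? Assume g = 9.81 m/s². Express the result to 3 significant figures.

For this body I = (1/2)MR², i.e. k = I/(MR²) = 0.5.
Pure rolling means v = ωR; then KE = ½Mv² + ½I(v/R)² = ½(1+k)Mv² = (3/4)Mv².
All of this converts to potential energy at the highest point: (3/4)Mv₀² = Mgh.
Thus h = (1+k)v₀²/(2g) = 1.5 × 5.56² / (2 × 9.81) ≈ 2.36 m.

h ≈ 2.36 m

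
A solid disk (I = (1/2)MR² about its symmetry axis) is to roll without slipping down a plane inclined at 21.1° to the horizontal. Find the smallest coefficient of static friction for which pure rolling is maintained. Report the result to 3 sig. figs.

μ_min ≈ 0.129

With I = (1/2)MR², the ratio k = I/(MR²) is 0.5.
Along the incline Mg sinθ − f = Ma, and torque about the center fR = Iα = kMR²(a/R) gives f = kMa.
These give a = g sinθ/(1+k) and the required friction f = kMg sinθ/(1+k).
With N = Mg cosθ, the no-slip condition f ≤ μN gives μ_min = f/N = k tanθ/(1+k).
μ_min = 0.5 × tan21.1° / 1.5 ≈ 0.129.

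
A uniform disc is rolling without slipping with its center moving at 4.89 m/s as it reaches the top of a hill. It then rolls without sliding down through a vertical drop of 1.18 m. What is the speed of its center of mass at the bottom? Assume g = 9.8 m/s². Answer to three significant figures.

Here I = (1/2)MR², so the shape factor k = I/(MR²) = 0.5.
The rolling condition ω = v/R makes the rotational term ½I(v/R)² = ½kMv², so KE_total = ½(1+k)Mv² = (3/4)Mv².
Conserving energy between top and bottom: (3/4)Mv² = (3/4)Mv₀² + Mgh, hence v² = v₀² + 2gh/(1+k).
v = √(4.89² + 2×9.8×1.18/1.5) = √39.33 ≈ 6.27 m/s.

v ≈ 6.27 m/s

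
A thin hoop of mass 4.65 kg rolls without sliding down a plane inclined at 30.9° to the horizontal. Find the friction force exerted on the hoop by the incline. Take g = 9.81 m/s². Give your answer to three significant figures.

f ≈ 11.7 N

For this body I = MR², i.e. k = I/(MR²) = 1.
Newton's second law down the slope: Mg sinθ − f = Ma. The torque equation fR = Iα (with α = a/R) gives f = kMa.
Combining, a = g sinθ/(1+k) and f = kMa = kMg sinθ/(1+k).
f = 1 × 4.65 × 9.81 × sin30.9° / 2 ≈ 11.7 N.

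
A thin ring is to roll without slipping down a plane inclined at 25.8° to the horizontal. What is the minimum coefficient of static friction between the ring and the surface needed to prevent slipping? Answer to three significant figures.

The moment of inertia is MR², giving k ≡ I/(MR²) = 1.
Newton's second law down the slope: Mg sinθ − f = Ma. The torque equation fR = Iα (with α = a/R) gives f = kMa.
These give a = g sinθ/(1+k) and the required friction f = kMg sinθ/(1+k).
With N = Mg cosθ, the no-slip condition f ≤ μN gives μ_min = f/N = k tanθ/(1+k).
μ_min = 1 × tan25.8° / 2 ≈ 0.242.

μ_min ≈ 0.242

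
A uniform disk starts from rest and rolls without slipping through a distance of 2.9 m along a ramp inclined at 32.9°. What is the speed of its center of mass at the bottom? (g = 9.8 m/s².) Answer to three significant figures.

Here I = (1/2)MR², so the shape factor k = I/(MR²) = 0.5.
Since it rolls without slipping, ω = v/R and KE = ½Mv² + ½Iω² = ½(1+k)Mv² = (3/4)Mv².
The vertical drop is h = L sinθ = 2.9 × sin32.9° = 1.575 m.
Energy conservation: Mgh = (3/4)Mv², so v = √(2gh/(1+k)) = √(2 × 9.8 × 1.575 / 1.5) ≈ 4.54 m/s.

v ≈ 4.54 m/s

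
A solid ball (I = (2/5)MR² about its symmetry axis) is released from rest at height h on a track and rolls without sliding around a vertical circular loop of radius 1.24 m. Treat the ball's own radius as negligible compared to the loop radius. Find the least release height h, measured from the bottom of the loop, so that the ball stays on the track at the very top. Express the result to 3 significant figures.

For this body I = (2/5)MR², i.e. k = I/(MR²) = 0.4.
At the top, contact is just lost when gravity alone supplies the centripetal force: Mg = Mv_top²/r, i.e. v_top² = gr.
With ω = v/R, the kinetic energy at speed v is ½(1+k)Mv² = (7/10)Mv².
Energy conservation from release (height h) to the top (height 2r): Mgh = Mg(2r) + (7/10)M·gr.
Thus h_min = 2r + (1+k)r/2 = r(2 + 1.4/2) = 1.24 × 2.7 ≈ 3.35 m.

h_min ≈ 3.35 m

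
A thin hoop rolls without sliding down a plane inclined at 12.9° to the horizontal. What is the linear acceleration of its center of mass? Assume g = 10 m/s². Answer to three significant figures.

a ≈ 1.12 m/s²

For this body I = MR², i.e. k = I/(MR²) = 1.
Newton's second law down the slope: Mg sinθ − f = Ma. The torque equation fR = Iα (with α = a/R) gives f = kMa.
Eliminating f: Mg sinθ = (1+k)Ma, so a = g sinθ/(1+k) = 10 × sin12.9° / 2 ≈ 1.12 m/s².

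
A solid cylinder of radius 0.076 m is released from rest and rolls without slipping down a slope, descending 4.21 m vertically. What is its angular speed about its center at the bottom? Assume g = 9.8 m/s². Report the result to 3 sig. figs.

For this body I = (1/2)MR², i.e. k = I/(MR²) = 0.5.
Pure rolling means v = ωR; then KE = ½Mv² + ½I(v/R)² = ½(1+k)Mv² = (3/4)Mv².
Energy conservation Mgh = ½(1+k)Mv² gives v = √(2gh/(1+k)) = √(2 × 9.8 × 4.21 / 1.5) = 7.417 m/s.
The angular speed follows from ω = v/R = 7.417/0.076 ≈ 97.6 rad/s.

ω ≈ 97.6 rad/s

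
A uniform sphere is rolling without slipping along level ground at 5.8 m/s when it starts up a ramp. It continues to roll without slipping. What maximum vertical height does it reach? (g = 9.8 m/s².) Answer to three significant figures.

With I = (2/5)MR², the ratio k = I/(MR²) is 0.4.
Pure rolling means v = ωR; then KE = ½Mv² + ½I(v/R)² = ½(1+k)Mv² = (7/10)Mv².
All of this converts to potential energy at the highest point: (7/10)Mv₀² = Mgh.
Thus h = (1+k)v₀²/(2g) = 1.4 × 5.8² / (2 × 9.8) ≈ 2.40 m.

h ≈ 2.40 m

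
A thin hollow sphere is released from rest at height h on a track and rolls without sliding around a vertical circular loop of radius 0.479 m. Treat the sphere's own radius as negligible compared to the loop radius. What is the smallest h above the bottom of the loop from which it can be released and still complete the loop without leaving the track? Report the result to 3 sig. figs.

h_min ≈ 1.36 m

With I = (2/3)MR², the ratio k = I/(MR²) is 2/3.
At the top, contact is just lost when gravity alone supplies the centripetal force: Mg = Mv_top²/r, i.e. v_top² = gr.
With ω = v/R, the kinetic energy at speed v is ½(1+k)Mv² = (5/6)Mv².
Energy conservation from release (height h) to the top (height 2r): Mgh = Mg(2r) + (5/6)M·gr.
Thus h_min = 2r + (1+k)r/2 = r(2 + 1.667/2) = 0.479 × 2.833 ≈ 1.36 m.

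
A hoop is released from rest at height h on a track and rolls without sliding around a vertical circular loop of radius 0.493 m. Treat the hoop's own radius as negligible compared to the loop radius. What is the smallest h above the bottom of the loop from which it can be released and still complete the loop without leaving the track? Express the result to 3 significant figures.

With I = MR², the ratio k = I/(MR²) is 1.
At the top, contact is just lost when gravity alone supplies the centripetal force: Mg = Mv_top²/r, i.e. v_top² = gr.
With ω = v/R, the kinetic energy at speed v is ½(1+k)Mv² = Mv².
Energy conservation from release (height h) to the top (height 2r): Mgh = Mg(2r) + M·gr.
Thus h_min = 2r + (1+k)r/2 = r(2 + 2/2) = 0.493 × 3 ≈ 1.48 m.

h_min ≈ 1.48 m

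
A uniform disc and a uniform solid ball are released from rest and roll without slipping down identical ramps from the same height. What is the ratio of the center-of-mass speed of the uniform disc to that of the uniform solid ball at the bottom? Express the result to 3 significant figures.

Each satisfies Mgh = ½(1+k)Mv² with k = I/(MR²), so v ∝ 1/√(1+k).
For the uniform disc k = 0.5; for the uniform solid ball k = 0.4.
v₁/v₂ = √((1+k₂)/(1+k₁)) = √(1.4/1.5) ≈ 0.966.

v_ratio ≈ 0.966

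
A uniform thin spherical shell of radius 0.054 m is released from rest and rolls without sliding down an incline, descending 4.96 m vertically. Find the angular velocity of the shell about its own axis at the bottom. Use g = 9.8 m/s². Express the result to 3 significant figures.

ω ≈ 141 rad/s

The moment of inertia is (2/3)MR², giving k ≡ I/(MR²) = 2/3.
Since it rolls without slipping, ω = v/R and KE = ½Mv² + ½Iω² = ½(1+k)Mv² = (5/6)Mv².
Energy conservation Mgh = ½(1+k)Mv² gives v = √(2gh/(1+k)) = √(2 × 9.8 × 4.96 / 1.667) = 7.637 m/s.
The angular speed follows from ω = v/R = 7.637/0.054 ≈ 141 rad/s.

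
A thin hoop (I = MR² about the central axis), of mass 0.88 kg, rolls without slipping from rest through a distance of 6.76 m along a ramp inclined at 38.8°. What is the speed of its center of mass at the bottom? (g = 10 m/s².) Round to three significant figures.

With I = MR², the ratio k = I/(MR²) is 1.
Rolling without slipping gives ω = v/R, so the total kinetic energy is ½Mv² + ½Iω² = ½(1+k)Mv² = Mv².
The vertical drop is h = L sinθ = 6.76 × sin38.8° = 4.236 m.
Setting Mgh = Mv² gives v = √(2gh/(1+k)) = √(2·10·4.236/2) ≈ 6.51 m/s.

v ≈ 6.51 m/s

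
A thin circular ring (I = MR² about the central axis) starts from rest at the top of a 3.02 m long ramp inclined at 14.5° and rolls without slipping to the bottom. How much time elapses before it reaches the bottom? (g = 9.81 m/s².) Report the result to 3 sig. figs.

t ≈ 2.22 s

Here I = MR², so the shape factor k = I/(MR²) = 1.
Along the incline Mg sinθ − f = Ma, and torque about the center fR = Iα = kMR²(a/R) gives f = kMa.
Hence a = g sinθ/(1+k) = 9.81×sin14.5°/2 = 1.228 m/s².
With constant a from rest, t = √(2L/a) = √(2·3.02/1.228) ≈ 2.22 s.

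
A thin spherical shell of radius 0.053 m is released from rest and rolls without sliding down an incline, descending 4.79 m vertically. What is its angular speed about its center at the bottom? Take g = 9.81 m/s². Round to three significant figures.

ω ≈ 142 rad/s

The moment of inertia is (2/3)MR², giving k ≡ I/(MR²) = 2/3.
The rolling condition ω = v/R makes the rotational term ½I(v/R)² = ½kMv², so KE_total = ½(1+k)Mv² = (5/6)Mv².
Energy conservation Mgh = ½(1+k)Mv² gives v = √(2gh/(1+k)) = √(2 × 9.81 × 4.79 / 1.667) = 7.509 m/s.
Then ω = v/R = 7.509 / 0.053 ≈ 142 rad/s.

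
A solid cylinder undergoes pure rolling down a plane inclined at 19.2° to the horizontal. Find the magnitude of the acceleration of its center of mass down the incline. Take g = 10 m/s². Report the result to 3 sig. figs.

a ≈ 2.19 m/s²

For this body I = (1/2)MR², i.e. k = I/(MR²) = 0.5.
Newton's second law down the slope: Mg sinθ − f = Ma. The torque equation fR = Iα (with α = a/R) gives f = kMa.
Eliminating f: Mg sinθ = (1+k)Ma, so a = g sinθ/(1+k) = 10 × sin19.2° / 1.5 ≈ 2.19 m/s².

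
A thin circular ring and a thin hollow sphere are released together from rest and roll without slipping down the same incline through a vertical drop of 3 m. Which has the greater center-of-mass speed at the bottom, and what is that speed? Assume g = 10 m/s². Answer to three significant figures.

the thin hollow sphere, at v ≈ 6.00 m/s

For rolling without slipping, Mgh = ½(1+k)Mv² where k = I/(MR²), so v = √(2gh/(1+k)).
Thin circular ring: k = 1, giving v = √(2×10×3/2) = 5.477 m/s.
Thin hollow sphere: k = 2/3, giving v = √(2×10×3/1.667) = 6 m/s.
The smaller k wins: the thin hollow sphere, at ≈ 6.00 m/s.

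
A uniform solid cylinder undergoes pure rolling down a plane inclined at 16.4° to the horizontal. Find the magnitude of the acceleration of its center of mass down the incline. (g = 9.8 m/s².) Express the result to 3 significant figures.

The moment of inertia is (1/2)MR², giving k ≡ I/(MR²) = 0.5.
Newton's second law down the slope: Mg sinθ − f = Ma. The torque equation fR = Iα (with α = a/R) gives f = kMa.
Eliminating f: Mg sinθ = (1+k)Ma, so a = g sinθ/(1+k) = 9.8 × sin16.4° / 1.5 ≈ 1.84 m/s².

a ≈ 1.84 m/s²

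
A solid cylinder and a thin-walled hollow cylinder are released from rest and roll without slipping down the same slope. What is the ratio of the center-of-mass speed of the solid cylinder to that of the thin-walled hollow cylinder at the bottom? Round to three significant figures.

Each satisfies Mgh = ½(1+k)Mv² with k = I/(MR²), so v ∝ 1/√(1+k).
For the solid cylinder k = 0.5; for the thin-walled hollow cylinder k = 1.
v₁/v₂ = √((1+k₂)/(1+k₁)) = √(2/1.5) ≈ 1.15.

v_ratio ≈ 1.15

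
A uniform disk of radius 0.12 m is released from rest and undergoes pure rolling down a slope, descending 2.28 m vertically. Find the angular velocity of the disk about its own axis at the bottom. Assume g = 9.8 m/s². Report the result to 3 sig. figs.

The moment of inertia is (1/2)MR², giving k ≡ I/(MR²) = 0.5.
Rolling without slipping gives ω = v/R, so the total kinetic energy is ½Mv² + ½Iω² = ½(1+k)Mv² = (3/4)Mv².
Energy conservation Mgh = ½(1+k)Mv² gives v = √(2gh/(1+k)) = √(2 × 9.8 × 2.28 / 1.5) = 5.458 m/s.
Then ω = v/R = 5.458 / 0.12 ≈ 45.5 rad/s.

ω ≈ 45.5 rad/s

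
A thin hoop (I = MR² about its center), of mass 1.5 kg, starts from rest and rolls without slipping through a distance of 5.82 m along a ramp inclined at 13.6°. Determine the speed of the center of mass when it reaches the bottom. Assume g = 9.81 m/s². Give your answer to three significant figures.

For this body I = MR², i.e. k = I/(MR²) = 1.
Since it rolls without slipping, ω = v/R and KE = ½Mv² + ½Iω² = ½(1+k)Mv² = Mv².
The vertical drop is h = L sinθ = 5.82 × sin13.6° = 1.369 m.
Energy conservation: Mgh = Mv², so v = √(2gh/(1+k)) = √(2 × 9.81 × 1.369 / 2) ≈ 3.66 m/s.

v ≈ 3.66 m/s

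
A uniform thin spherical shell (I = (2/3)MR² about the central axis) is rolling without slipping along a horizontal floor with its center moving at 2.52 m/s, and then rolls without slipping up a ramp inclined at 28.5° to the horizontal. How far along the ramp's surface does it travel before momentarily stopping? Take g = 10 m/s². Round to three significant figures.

With I = (2/3)MR², the ratio k = I/(MR²) is 2/3.
The rolling condition ω = v/R makes the rotational term ½I(v/R)² = ½kMv², so KE_total = ½(1+k)Mv² = (5/6)Mv².
Setting this equal to Mgh gives the vertical rise h = (1+k)v₀²/(2g) = 1.667×2.52²/(2×10) = 0.5292 m.
Along the incline, d = h/sinθ = 0.5292/sin28.5° ≈ 1.11 m.

d ≈ 1.11 m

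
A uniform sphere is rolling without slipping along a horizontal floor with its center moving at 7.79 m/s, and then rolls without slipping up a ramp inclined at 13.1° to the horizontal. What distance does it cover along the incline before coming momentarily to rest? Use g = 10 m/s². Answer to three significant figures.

Here I = (2/5)MR², so the shape factor k = I/(MR²) = 0.4.
Since it rolls without slipping, ω = v/R and KE = ½Mv² + ½Iω² = ½(1+k)Mv² = (7/10)Mv².
Setting this equal to Mgh gives the vertical rise h = (1+k)v₀²/(2g) = 1.4×7.79²/(2×10) = 4.248 m.
Along the incline, d = h/sinθ = 4.248/sin13.1° ≈ 18.7 m.

d ≈ 18.7 m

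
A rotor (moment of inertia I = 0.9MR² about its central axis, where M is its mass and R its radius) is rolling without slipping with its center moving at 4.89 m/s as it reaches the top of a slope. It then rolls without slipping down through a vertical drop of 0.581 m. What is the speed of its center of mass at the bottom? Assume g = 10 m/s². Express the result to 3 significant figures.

With I = 0.9MR², the ratio k = I/(MR²) is 0.9.
The rolling condition ω = v/R makes the rotational term ½I(v/R)² = ½kMv², so KE_total = ½(1+k)Mv² = (19/20)Mv².
Energy conservation: (19/20)Mv₀² + Mgh = (19/20)Mv², so v² = v₀² + 2gh/(1+k).
v = √(4.89² + 2×10×0.581/1.9) = √30.03 ≈ 5.48 m/s.

v ≈ 5.48 m/s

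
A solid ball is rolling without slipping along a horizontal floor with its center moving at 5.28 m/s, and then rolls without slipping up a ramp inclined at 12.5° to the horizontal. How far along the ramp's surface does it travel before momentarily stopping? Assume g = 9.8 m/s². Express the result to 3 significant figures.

d ≈ 9.20 m

Here I = (2/5)MR², so the shape factor k = I/(MR²) = 0.4.
Since it rolls without slipping, ω = v/R and KE = ½Mv² + ½Iω² = ½(1+k)Mv² = (7/10)Mv².
Setting this equal to Mgh gives the vertical rise h = (1+k)v₀²/(2g) = 1.4×5.28²/(2×9.8) = 1.991 m.
The distance along the slope is d = h/sinθ = 1.991/sin12.5° ≈ 9.20 m.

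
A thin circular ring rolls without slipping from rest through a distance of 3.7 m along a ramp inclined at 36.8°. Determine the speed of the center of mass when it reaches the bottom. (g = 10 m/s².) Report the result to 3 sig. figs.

v ≈ 4.71 m/s

The moment of inertia is MR², giving k ≡ I/(MR²) = 1.
Rolling without slipping gives ω = v/R, so the total kinetic energy is ½Mv² + ½Iω² = ½(1+k)Mv² = Mv².
The vertical drop is h = L sinθ = 3.7 × sin36.8° = 2.216 m.
Setting Mgh = Mv² gives v = √(2gh/(1+k)) = √(2·10·2.216/2) ≈ 4.71 m/s.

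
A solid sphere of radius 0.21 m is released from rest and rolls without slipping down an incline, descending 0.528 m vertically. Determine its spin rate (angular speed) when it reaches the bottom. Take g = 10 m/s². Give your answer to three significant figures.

For this body I = (2/5)MR², i.e. k = I/(MR²) = 0.4.
Since it rolls without slipping, ω = v/R and KE = ½Mv² + ½Iω² = ½(1+k)Mv² = (7/10)Mv².
Energy conservation Mgh = ½(1+k)Mv² gives v = √(2gh/(1+k)) = √(2 × 10 × 0.528 / 1.4) = 2.746 m/s.
The angular speed follows from ω = v/R = 2.746/0.21 ≈ 13.1 rad/s.

ω ≈ 13.1 rad/s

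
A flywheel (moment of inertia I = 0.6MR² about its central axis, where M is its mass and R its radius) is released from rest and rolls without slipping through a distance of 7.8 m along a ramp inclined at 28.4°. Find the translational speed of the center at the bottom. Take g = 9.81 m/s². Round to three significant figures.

v ≈ 6.74 m/s

With I = 0.6MR², the ratio k = I/(MR²) is 0.6.
Since it rolls without slipping, ω = v/R and KE = ½Mv² + ½Iω² = ½(1+k)Mv² = (4/5)Mv².
The vertical drop is h = L sinθ = 7.8 × sin28.4° = 3.71 m.
Setting Mgh = (4/5)Mv² gives v = √(2gh/(1+k)) = √(2·9.81·3.71/1.6) ≈ 6.74 m/s.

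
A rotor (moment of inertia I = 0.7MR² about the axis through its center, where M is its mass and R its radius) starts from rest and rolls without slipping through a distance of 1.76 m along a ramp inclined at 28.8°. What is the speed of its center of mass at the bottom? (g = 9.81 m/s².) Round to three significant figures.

v ≈ 3.13 m/s

With I = 0.7MR², the ratio k = I/(MR²) is 0.7.
Pure rolling means v = ωR; then KE = ½Mv² + ½I(v/R)² = ½(1+k)Mv² = (17/20)Mv².
The vertical drop is h = L sinθ = 1.76 × sin28.8° = 0.8479 m.
Setting Mgh = (17/20)Mv² gives v = √(2gh/(1+k)) = √(2·9.81·0.8479/1.7) ≈ 3.13 m/s.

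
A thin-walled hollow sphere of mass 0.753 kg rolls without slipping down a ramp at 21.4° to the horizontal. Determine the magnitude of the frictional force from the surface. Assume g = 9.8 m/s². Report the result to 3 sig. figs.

The moment of inertia is (2/3)MR², giving k ≡ I/(MR²) = 2/3.
Along the incline Mg sinθ − f = Ma, and torque about the center fR = Iα = kMR²(a/R) gives f = kMa.
Combining, a = g sinθ/(1+k) and f = kMa = kMg sinθ/(1+k).
f = (2/3) × 0.753 × 9.8 × sin21.4° / 1.667 ≈ 1.08 N.

f ≈ 1.08 N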